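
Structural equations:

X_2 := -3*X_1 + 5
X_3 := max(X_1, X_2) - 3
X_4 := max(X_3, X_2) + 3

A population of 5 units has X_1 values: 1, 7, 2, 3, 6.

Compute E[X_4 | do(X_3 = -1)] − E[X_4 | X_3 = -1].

Under do(X_3=-1), X_3's equation is replaced by X_3=-1 for every unit. Per-unit X_4: 5, 2, 2, 2, 2. Mean = 2.6.
Conditioning on X_3=-1 selects the 2 unit(s) with X_1 ∈ {1, 2}. Their X_4 values: 5, 2. Mean = 3.5.
Difference = 2.6 − 3.5 = -0.9.

-0.9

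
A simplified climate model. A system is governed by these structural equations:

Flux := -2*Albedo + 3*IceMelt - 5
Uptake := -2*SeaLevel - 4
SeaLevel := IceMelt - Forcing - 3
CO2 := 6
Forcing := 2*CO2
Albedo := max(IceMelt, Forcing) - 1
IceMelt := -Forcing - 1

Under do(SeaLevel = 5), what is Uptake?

-14

Under do(SeaLevel=5), the mechanism SeaLevel := IceMelt - Forcing - 3 is discarded; SeaLevel is fixed at 5.
Uptake = -2*SeaLevel - 4  [with SeaLevel=5]  = -14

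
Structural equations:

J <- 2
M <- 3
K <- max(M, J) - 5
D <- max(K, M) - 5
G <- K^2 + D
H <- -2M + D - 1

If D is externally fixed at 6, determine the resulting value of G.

10

Intervening sets D = 6 and removes its equation (D <- max(K, M) - 5).
K = max(M, J) - 5  [with M=3, J=2]  = -2
G = K^2 + D  [with K=-2, D=6]  = 10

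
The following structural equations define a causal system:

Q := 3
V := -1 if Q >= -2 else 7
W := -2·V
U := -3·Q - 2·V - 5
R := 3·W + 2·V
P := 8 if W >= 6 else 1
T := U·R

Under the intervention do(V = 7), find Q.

3

Under do(V=7), the mechanism V := -1 if Q >= -2 else 7 is discarded; V is fixed at 7.
Q is not downstream of the intervention, so its value is determined by the original equations.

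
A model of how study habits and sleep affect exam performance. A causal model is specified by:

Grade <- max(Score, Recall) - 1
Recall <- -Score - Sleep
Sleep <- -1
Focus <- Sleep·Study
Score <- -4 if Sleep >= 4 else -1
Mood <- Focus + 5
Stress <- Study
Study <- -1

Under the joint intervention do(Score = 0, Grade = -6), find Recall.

Setting Score = 0, Grade = -6 by intervention discards those variables' equations.
Recall = -Score - Sleep  [with Score=0, Sleep=-1]  = 1

1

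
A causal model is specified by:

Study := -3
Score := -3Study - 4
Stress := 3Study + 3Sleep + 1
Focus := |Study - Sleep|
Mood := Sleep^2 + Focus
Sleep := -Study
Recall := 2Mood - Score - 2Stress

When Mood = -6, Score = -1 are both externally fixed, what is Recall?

Setting Mood = -6, Score = -1 by intervention discards those variables' equations.
Sleep = -Study  [with Study=-3]  = 3
Stress = 3Study + 3Sleep + 1  [with Study=-3, Sleep=3]  = 1
Recall = 2Mood - Score - 2Stress  [with Mood=-6, Score=-1, Stress=1]  = -13

-13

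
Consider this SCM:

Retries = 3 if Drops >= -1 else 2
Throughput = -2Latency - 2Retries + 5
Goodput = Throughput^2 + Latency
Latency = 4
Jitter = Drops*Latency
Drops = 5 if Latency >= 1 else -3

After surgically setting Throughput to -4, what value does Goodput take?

The intervention breaks the incoming arrows to Throughput: Throughput = -2Latency - 2Retries + 5 no longer applies, and Throughput = -4.
Goodput = Throughput^2 + Latency  [with Throughput=-4, Latency=4]  = 20

20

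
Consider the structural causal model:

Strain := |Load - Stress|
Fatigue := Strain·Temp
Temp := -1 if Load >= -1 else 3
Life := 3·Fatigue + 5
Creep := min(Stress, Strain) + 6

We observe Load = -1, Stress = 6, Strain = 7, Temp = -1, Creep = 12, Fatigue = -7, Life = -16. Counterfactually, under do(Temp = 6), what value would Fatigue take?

42

Under do(Temp=6), the mechanism Temp := -1 if Load >= -1 else 3 is discarded; Temp is fixed at 6.
Strain = |Load - Stress|  [with Load=-1, Stress=6]  = 7
Fatigue = Strain·Temp  [with Strain=7, Temp=6]  = 42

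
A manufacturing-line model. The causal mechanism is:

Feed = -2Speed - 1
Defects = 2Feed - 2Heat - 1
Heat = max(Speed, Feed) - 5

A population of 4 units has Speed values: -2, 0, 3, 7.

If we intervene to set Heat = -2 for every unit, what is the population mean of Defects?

do(Heat=-2) breaks Heat's dependence on Speed. With Heat=-2 fixed, Defects across the units is 9, 1, -11, -27, mean -7.

-7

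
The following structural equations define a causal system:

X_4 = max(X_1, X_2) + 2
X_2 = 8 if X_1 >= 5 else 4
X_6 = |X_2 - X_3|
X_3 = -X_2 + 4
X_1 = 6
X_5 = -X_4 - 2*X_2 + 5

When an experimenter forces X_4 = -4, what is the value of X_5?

Intervening sets X_4 = -4 and removes its equation (X_4 = max(X_1, X_2) + 2).
X_2 = 8 if X_1 >= 5 else 4  [with X_1=6]  = 8
X_5 = -X_4 - 2*X_2 + 5  [with X_4=-4, X_2=8]  = -7

-7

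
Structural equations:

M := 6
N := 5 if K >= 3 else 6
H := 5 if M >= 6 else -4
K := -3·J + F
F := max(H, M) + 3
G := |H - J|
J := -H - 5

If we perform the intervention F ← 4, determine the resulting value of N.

The intervention breaks the incoming arrows to F: F := max(H, M) + 3 no longer applies, and F = 4.
H = 5 if M >= 6 else -4  [with M=6]  = 5
J = -H - 5  [with H=5]  = -10
K = -3·J + F  [with J=-10, F=4]  = 34
N = 5 if K >= 3 else 6  [with K=34]  = 5

5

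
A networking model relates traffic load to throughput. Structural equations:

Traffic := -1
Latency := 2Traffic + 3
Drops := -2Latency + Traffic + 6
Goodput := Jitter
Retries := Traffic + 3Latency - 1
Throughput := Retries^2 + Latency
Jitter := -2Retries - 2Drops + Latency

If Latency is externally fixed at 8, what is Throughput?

Under do(Latency=8), the mechanism Latency := 2Traffic + 3 is discarded; Latency is fixed at 8.
Retries = Traffic + 3Latency - 1  [with Traffic=-1, Latency=8]  = 22
Throughput = Retries^2 + Latency  [with Retries=22, Latency=8]  = 492

492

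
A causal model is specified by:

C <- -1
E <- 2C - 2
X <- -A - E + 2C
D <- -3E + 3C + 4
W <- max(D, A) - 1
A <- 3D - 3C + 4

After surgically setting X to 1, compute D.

do(X=1) replaces the equation X <- -A - E + 2C with the constant X = 1.
D is not downstream of the intervention, so its value is determined by the original equations.
E = 2C - 2  [with C=-1]  = -4
D = -3E + 3C + 4  [with E=-4, C=-1]  = 13

13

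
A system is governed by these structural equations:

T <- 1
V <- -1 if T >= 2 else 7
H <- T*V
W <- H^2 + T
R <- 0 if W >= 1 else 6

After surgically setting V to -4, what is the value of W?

17

Under do(V=-4), the mechanism V <- -1 if T >= 2 else 7 is discarded; V is fixed at -4.
H = T*V  [with T=1, V=-4]  = -4
W = H^2 + T  [with H=-4, T=1]  = 17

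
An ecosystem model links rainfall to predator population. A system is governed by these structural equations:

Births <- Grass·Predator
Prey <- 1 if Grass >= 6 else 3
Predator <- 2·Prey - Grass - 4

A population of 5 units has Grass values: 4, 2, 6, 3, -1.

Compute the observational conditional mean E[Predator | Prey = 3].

E[Predator|Prey=3] averages over only the 4 units with Prey=3 (Grass = 4, 2, 3, -1): Predator = -2, 0, -1, 3, mean 0.

0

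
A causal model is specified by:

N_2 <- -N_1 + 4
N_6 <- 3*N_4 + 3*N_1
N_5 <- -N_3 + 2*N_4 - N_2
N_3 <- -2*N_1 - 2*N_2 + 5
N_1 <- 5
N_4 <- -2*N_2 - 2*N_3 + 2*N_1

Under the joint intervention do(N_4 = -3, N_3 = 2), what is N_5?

-7

The joint intervention fixes N_4 = -3, N_3 = 2, removing each variable's own equation.
N_2 = -N_1 + 4  [with N_1=5]  = -1
N_5 = -N_3 + 2*N_4 - N_2  [with N_3=2, N_4=-3, N_2=-1]  = -7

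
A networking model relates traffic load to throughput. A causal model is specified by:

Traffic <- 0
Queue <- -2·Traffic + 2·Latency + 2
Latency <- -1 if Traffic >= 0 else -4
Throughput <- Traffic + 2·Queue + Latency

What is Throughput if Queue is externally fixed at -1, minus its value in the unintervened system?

The intervention breaks the incoming arrows to Queue: Queue <- -2·Traffic + 2·Latency + 2 no longer applies, and Queue = -1.
Latency = -1 if Traffic >= 0 else -4  [with Traffic=0]  = -1
Throughput = Traffic + 2·Queue + Latency  [with Traffic=0, Queue=-1, Latency=-1]  = -3
Without intervention: Latency = -1 if Traffic >= 0 else -4  [with Traffic=0]  = -1; Queue = -2·Traffic + 2·Latency + 2  [with Traffic=0, Latency=-1]  = 0; Throughput = Traffic + 2·Queue + Latency  [with Traffic=0, Queue=0, Latency=-1]  = -1.
Change = -3 − (-1) = -2.

-2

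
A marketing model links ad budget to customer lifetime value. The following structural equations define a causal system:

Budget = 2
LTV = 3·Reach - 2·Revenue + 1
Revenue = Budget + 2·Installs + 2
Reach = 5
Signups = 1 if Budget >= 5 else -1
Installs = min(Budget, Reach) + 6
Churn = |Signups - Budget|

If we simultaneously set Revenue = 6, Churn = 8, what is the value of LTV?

Setting Revenue = 6, Churn = 8 by intervention discards those variables' equations.
LTV = 3·Reach - 2·Revenue + 1  [with Reach=5, Revenue=6]  = 4

4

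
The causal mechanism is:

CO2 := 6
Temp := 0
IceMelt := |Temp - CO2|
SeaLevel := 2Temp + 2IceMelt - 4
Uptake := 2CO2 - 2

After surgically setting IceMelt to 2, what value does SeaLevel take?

The intervention breaks the incoming arrows to IceMelt: IceMelt := |Temp - CO2| no longer applies, and IceMelt = 2.
SeaLevel = 2Temp + 2IceMelt - 4  [with Temp=0, IceMelt=2]  = 0

0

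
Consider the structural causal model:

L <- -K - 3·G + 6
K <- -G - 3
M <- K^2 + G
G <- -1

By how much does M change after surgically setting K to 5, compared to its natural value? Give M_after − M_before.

Under do(K=5), the mechanism K <- -G - 3 is discarded; K is fixed at 5.
M = K^2 + G  [with K=5, G=-1]  = 24
Without intervention: K = -G - 3  [with G=-1]  = -2; M = K^2 + G  [with K=-2, G=-1]  = 3.
Change = 24 − 3 = 21.

21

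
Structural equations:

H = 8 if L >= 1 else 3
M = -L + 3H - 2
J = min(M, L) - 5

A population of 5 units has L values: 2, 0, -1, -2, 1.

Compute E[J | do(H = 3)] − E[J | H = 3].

do(H=3) breaks H's dependence on L. With H=3 fixed, J across the units is -3, -5, -6, -7, -4, mean -5.
E[J|H=3] averages over only the 3 units with H=3 (L = 0, -1, -2): J = -5, -6, -7, mean -6.
Difference = -5 − (-6) = 1.

1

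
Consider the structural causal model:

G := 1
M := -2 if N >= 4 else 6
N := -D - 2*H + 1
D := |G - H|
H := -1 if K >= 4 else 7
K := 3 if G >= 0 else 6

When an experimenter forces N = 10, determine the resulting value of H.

7

do(N=10) replaces the equation N := -D - 2*H + 1 with the constant N = 10.
H is not downstream of the intervention, so its value is determined by the original equations.
K = 3 if G >= 0 else 6  [with G=1]  = 3
H = -1 if K >= 4 else 7  [with K=3]  = 7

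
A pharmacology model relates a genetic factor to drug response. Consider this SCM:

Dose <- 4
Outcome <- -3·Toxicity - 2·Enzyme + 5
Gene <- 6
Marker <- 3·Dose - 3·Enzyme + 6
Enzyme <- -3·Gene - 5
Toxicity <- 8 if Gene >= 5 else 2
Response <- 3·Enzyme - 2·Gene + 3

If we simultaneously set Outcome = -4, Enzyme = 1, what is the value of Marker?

The joint intervention fixes Outcome = -4, Enzyme = 1, removing each variable's own equation.
Marker = 3·Dose - 3·Enzyme + 6  [with Dose=4, Enzyme=1]  = 15

15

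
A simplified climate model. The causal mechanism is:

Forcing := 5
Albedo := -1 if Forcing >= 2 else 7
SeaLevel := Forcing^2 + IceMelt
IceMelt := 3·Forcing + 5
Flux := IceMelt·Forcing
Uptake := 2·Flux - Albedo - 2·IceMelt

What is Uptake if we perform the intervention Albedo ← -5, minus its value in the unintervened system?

The intervention breaks the incoming arrows to Albedo: Albedo := -1 if Forcing >= 2 else 7 no longer applies, and Albedo = -5.
IceMelt = 3·Forcing + 5  [with Forcing=5]  = 20
Flux = IceMelt·Forcing  [with IceMelt=20, Forcing=5]  = 100
Uptake = 2·Flux - Albedo - 2·IceMelt  [with Flux=100, Albedo=-5, IceMelt=20]  = 165
Without intervention: IceMelt = 3·Forcing + 5  [with Forcing=5]  = 20; Albedo = -1 if Forcing >= 2 else 7  [with Forcing=5]  = -1; Flux = IceMelt·Forcing  [with IceMelt=20, Forcing=5]  = 100; Uptake = 2·Flux - Albedo - 2·IceMelt  [with Flux=100, Albedo=-1, IceMelt=20]  = 161.
Change = 165 − 161 = 4.

4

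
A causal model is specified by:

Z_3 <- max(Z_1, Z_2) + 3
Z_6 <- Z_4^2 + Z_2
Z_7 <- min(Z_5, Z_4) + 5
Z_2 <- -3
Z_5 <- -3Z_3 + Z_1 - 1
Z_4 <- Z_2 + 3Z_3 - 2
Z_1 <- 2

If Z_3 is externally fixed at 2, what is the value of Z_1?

Under do(Z_3=2), the mechanism Z_3 <- max(Z_1, Z_2) + 3 is discarded; Z_3 is fixed at 2.
Z_1 is not downstream of the intervention, so its value is determined by the original equations.

2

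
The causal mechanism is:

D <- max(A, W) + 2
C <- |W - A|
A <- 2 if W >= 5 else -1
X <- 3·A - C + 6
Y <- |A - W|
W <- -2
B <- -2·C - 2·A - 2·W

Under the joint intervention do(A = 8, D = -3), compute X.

Under do(A = 8, D = -3), each intervened variable's structural equation is replaced by its fixed value.
C = |W - A|  [with W=-2, A=8]  = 10
X = 3·A - C + 6  [with A=8, C=10]  = 20

20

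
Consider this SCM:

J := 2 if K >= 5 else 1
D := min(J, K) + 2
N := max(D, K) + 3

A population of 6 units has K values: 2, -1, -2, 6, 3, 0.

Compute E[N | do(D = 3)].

do(D=3) breaks D's dependence on K. With D=3 fixed, N across the units is 6, 6, 6, 9, 6, 6, mean 6.5.

6.5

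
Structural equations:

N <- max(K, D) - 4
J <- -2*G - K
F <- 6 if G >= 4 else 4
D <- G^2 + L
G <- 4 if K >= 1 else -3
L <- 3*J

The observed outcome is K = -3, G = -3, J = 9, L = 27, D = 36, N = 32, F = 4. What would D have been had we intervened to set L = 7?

Intervening sets L = 7 and removes its equation (L <- 3*J).
G = 4 if K >= 1 else -3  [with K=-3]  = -3
D = G^2 + L  [with G=-3, L=7]  = 16

16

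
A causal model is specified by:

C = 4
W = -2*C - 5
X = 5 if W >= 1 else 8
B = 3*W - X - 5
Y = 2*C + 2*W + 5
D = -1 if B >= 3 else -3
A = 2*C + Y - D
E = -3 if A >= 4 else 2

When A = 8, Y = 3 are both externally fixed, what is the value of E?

Under do(A = 8, Y = 3), each intervened variable's structural equation is replaced by its fixed value.
E = -3 if A >= 4 else 2  [with A=8]  = -3

-3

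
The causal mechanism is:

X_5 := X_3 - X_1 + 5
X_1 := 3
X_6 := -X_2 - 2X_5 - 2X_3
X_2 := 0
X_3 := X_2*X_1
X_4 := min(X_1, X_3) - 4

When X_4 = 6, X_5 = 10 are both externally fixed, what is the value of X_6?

-20

The joint intervention fixes X_4 = 6, X_5 = 10, removing each variable's own equation.
X_3 = X_2*X_1  [with X_2=0, X_1=3]  = 0
X_6 = -X_2 - 2X_5 - 2X_3  [with X_2=0, X_5=10, X_3=0]  = -20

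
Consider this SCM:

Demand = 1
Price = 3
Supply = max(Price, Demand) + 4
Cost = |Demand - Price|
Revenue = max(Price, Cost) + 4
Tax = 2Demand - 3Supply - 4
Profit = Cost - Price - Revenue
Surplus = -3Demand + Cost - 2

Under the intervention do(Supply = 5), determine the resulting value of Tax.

The intervention breaks the incoming arrows to Supply: Supply = max(Price, Demand) + 4 no longer applies, and Supply = 5.
Tax = 2Demand - 3Supply - 4  [with Demand=1, Supply=5]  = -17

-17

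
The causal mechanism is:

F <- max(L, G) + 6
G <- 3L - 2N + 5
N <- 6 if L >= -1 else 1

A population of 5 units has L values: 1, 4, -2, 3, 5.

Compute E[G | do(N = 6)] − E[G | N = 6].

Under do(N=6), N's equation is replaced by N=6 for every unit. Per-unit G: -4, 5, -13, 2, 8. Mean = -0.4.
Observing N=6 restricts to units where N's equation naturally yields 6: L ∈ {1, 4, 3, 5}. In that subpopulation G = -4, 5, 2, 8, mean 2.75.
Difference = -0.4 − 2.75 = -3.15.

-3.15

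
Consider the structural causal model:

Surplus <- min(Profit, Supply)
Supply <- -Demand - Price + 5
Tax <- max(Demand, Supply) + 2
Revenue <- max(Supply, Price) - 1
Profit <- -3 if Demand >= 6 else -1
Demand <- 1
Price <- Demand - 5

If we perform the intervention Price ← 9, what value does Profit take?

-1

Under do(Price=9), the mechanism Price <- Demand - 5 is discarded; Price is fixed at 9.
No directed path runs from Price to Profit, so Profit keeps its natural value.
Profit = -3 if Demand >= 6 else -1  [with Demand=1]  = -1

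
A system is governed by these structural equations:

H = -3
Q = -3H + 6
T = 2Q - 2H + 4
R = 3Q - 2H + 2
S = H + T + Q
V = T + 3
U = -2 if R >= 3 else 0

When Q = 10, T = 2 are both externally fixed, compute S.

Under do(Q = 10, T = 2), each intervened variable's structural equation is replaced by its fixed value.
S = H + T + Q  [with H=-3, T=2, Q=10]  = 9

9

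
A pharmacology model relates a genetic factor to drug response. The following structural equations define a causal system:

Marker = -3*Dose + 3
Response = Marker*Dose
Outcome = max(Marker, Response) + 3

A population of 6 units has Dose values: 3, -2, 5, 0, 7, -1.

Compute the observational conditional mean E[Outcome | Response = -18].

4.5

E[Outcome|Response=-18] averages over only the 2 units with Response=-18 (Dose = 3, -2): Outcome = -3, 12, mean 4.5.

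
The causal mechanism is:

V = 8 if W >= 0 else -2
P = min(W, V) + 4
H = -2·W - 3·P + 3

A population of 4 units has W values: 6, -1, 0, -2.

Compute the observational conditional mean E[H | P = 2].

Conditioning on P=2 selects the 2 unit(s) with W ∈ {-1, -2}. Their H values: -1, 1. Mean = 0.

0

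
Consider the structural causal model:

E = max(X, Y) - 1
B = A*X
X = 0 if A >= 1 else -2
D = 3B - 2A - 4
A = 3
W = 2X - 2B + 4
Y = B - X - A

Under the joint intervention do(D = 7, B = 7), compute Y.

4

The joint intervention fixes D = 7, B = 7, removing each variable's own equation.
X = 0 if A >= 1 else -2  [with A=3]  = 0
Y = B - X - A  [with B=7, X=0, A=3]  = 4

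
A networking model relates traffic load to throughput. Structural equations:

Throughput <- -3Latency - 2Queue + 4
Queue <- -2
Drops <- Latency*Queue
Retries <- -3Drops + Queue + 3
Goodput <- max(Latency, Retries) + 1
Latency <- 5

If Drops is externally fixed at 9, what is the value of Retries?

The intervention breaks the incoming arrows to Drops: Drops <- Latency*Queue no longer applies, and Drops = 9.
Retries = -3Drops + Queue + 3  [with Drops=9, Queue=-2]  = -26

-26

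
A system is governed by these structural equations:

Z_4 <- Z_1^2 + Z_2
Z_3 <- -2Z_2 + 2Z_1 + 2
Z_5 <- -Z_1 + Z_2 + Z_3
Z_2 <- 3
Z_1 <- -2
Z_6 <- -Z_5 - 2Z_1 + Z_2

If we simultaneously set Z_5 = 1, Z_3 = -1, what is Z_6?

The joint intervention fixes Z_5 = 1, Z_3 = -1, removing each variable's own equation.
Z_6 = -Z_5 - 2Z_1 + Z_2  [with Z_5=1, Z_1=-2, Z_2=3]  = 6

6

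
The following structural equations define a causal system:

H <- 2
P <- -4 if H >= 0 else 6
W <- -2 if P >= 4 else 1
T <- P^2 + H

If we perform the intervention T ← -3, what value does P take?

Under do(T=-3), the mechanism T <- P^2 + H is discarded; T is fixed at -3.
Since P is not a descendant of the intervened variable, it is unaffected.
P = -4 if H >= 0 else 6  [with H=2]  = -4

-4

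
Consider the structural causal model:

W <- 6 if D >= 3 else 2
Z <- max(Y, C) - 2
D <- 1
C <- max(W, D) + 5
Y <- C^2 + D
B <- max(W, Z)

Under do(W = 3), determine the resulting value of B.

63

Under do(W=3), the mechanism W <- 6 if D >= 3 else 2 is discarded; W is fixed at 3.
C = max(W, D) + 5  [with W=3, D=1]  = 8
Y = C^2 + D  [with C=8, D=1]  = 65
Z = max(Y, C) - 2  [with Y=65, C=8]  = 63
B = max(W, Z)  [with W=3, Z=63]  = 63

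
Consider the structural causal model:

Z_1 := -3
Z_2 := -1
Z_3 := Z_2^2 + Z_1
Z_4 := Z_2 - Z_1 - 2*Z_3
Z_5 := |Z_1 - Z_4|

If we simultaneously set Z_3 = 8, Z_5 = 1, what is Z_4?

-14

The joint intervention fixes Z_3 = 8, Z_5 = 1, removing each variable's own equation.
Z_4 = Z_2 - Z_1 - 2*Z_3  [with Z_2=-1, Z_1=-3, Z_3=8]  = -14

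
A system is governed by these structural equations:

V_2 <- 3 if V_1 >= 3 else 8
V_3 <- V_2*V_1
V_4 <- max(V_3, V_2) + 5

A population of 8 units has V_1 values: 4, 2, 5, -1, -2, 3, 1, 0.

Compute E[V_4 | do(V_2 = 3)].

do(V_2=3) breaks V_2's dependence on V_1. With V_2=3 fixed, V_4 across the units is 17, 11, 20, 8, 8, 14, 8, 8, mean 11.75.

11.75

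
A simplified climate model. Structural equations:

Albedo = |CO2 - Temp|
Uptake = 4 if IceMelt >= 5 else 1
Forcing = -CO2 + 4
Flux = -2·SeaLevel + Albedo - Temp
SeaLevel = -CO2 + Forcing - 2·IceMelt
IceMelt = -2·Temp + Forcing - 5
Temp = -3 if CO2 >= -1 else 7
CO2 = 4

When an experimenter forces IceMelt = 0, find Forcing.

The intervention breaks the incoming arrows to IceMelt: IceMelt = -2·Temp + Forcing - 5 no longer applies, and IceMelt = 0.
Since Forcing is not a descendant of the intervened variable, it is unaffected.
Forcing = -CO2 + 4  [with CO2=4]  = 0

0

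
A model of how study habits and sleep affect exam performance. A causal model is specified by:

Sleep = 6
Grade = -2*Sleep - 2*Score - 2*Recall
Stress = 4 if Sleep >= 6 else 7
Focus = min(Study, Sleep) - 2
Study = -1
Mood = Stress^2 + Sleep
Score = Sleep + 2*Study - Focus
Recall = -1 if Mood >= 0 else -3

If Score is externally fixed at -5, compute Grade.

do(Score=-5) replaces the equation Score = Sleep + 2*Study - Focus with the constant Score = -5.
Stress = 4 if Sleep >= 6 else 7  [with Sleep=6]  = 4
Mood = Stress^2 + Sleep  [with Stress=4, Sleep=6]  = 22
Recall = -1 if Mood >= 0 else -3  [with Mood=22]  = -1
Grade = -2*Sleep - 2*Score - 2*Recall  [with Sleep=6, Score=-5, Recall=-1]  = 0

0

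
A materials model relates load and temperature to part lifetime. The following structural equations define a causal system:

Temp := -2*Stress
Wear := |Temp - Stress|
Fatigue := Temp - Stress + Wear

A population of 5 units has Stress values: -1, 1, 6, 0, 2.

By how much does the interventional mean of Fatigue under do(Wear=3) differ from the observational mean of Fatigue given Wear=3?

The intervention sets Wear=3 in all 5 units regardless of Stress. Recomputing Fatigue per unit gives 6, 0, -15, 3, -3; average -1.8.
Observing Wear=3 restricts to units where Wear's equation naturally yields 3: Stress ∈ {-1, 1}. In that subpopulation Fatigue = 6, 0, mean 3.
Difference = -1.8 − 3 = -4.8.

-4.8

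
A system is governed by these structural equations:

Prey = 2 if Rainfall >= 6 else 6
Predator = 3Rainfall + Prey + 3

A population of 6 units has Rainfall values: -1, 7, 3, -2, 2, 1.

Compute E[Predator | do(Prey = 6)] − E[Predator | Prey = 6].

3.2

do(Prey=6) breaks Prey's dependence on Rainfall. With Prey=6 fixed, Predator across the units is 6, 30, 18, 3, 15, 12, mean 14.
Observing Prey=6 restricts to units where Prey's equation naturally yields 6: Rainfall ∈ {-1, 3, -2, 2, 1}. In that subpopulation Predator = 6, 18, 3, 15, 12, mean 10.8.
Difference = 14 − 10.8 = 3.2.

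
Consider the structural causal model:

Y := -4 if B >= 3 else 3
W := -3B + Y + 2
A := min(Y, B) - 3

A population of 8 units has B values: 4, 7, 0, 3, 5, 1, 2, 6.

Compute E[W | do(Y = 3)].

-5.5

do(Y=3) breaks Y's dependence on B. With Y=3 fixed, W across the units is -7, -16, 5, -4, -10, 2, -1, -13, mean -5.5.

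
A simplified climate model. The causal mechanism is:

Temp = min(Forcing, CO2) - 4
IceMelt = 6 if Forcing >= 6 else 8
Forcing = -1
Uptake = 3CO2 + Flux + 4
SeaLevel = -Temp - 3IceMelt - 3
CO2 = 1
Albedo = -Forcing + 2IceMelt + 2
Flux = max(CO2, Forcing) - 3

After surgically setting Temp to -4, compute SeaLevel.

-23

The intervention breaks the incoming arrows to Temp: Temp = min(Forcing, CO2) - 4 no longer applies, and Temp = -4.
IceMelt = 6 if Forcing >= 6 else 8  [with Forcing=-1]  = 8
SeaLevel = -Temp - 3IceMelt - 3  [with Temp=-4, IceMelt=8]  = -23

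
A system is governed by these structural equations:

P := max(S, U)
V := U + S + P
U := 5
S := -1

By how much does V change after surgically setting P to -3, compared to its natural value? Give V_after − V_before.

The intervention breaks the incoming arrows to P: P := max(S, U) no longer applies, and P = -3.
V = U + S + P  [with U=5, S=-1, P=-3]  = 1
Without intervention: P = max(S, U)  [with S=-1, U=5]  = 5; V = U + S + P  [with U=5, S=-1, P=5]  = 9.
Change = 1 − 9 = -8.

-8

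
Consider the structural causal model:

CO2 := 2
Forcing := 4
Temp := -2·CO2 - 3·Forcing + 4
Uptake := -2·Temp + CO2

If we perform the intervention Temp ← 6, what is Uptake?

-10

The intervention breaks the incoming arrows to Temp: Temp := -2·CO2 - 3·Forcing + 4 no longer applies, and Temp = 6.
Uptake = -2·Temp + CO2  [with Temp=6, CO2=2]  = -10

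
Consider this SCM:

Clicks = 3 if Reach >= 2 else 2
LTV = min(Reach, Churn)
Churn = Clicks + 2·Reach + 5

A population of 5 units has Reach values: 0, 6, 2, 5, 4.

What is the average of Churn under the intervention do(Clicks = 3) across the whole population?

14.8

The intervention sets Clicks=3 in all 5 units regardless of Reach. Recomputing Churn per unit gives 8, 20, 12, 18, 16; average 14.8.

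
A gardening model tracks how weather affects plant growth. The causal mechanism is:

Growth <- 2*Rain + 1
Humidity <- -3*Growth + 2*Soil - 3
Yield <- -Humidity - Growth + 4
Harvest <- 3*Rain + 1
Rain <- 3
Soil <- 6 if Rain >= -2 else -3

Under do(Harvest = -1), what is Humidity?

-12

do(Harvest=-1) replaces the equation Harvest <- 3*Rain + 1 with the constant Harvest = -1.
No directed path runs from Harvest to Humidity, so Humidity keeps its natural value.
Soil = 6 if Rain >= -2 else -3  [with Rain=3]  = 6
Growth = 2*Rain + 1  [with Rain=3]  = 7
Humidity = -3*Growth + 2*Soil - 3  [with Growth=7, Soil=6]  = -12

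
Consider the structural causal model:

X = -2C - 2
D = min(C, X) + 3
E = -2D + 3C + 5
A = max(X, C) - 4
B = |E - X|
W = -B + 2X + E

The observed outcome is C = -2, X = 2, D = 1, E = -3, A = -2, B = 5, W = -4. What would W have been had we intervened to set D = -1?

The intervention breaks the incoming arrows to D: D = min(C, X) + 3 no longer applies, and D = -1.
X = -2C - 2  [with C=-2]  = 2
E = -2D + 3C + 5  [with D=-1, C=-2]  = 1
B = |E - X|  [with E=1, X=2]  = 1
W = -B + 2X + E  [with B=1, X=2, E=1]  = 4

4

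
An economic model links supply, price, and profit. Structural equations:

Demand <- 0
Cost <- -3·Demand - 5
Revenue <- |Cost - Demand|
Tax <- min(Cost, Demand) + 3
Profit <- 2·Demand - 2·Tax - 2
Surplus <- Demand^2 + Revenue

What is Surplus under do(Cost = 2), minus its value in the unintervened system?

-3

Under do(Cost=2), the mechanism Cost <- -3·Demand - 5 is discarded; Cost is fixed at 2.
Revenue = |Cost - Demand|  [with Cost=2, Demand=0]  = 2
Surplus = Demand^2 + Revenue  [with Demand=0, Revenue=2]  = 2
Without intervention: Cost = -3·Demand - 5  [with Demand=0]  = -5; Revenue = |Cost - Demand|  [with Cost=-5, Demand=0]  = 5; Surplus = Demand^2 + Revenue  [with Demand=0, Revenue=5]  = 5.
Change = 2 − 5 = -3.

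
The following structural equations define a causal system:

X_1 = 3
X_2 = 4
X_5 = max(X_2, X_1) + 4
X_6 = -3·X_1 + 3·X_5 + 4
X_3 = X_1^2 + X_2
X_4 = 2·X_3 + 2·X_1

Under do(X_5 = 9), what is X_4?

32

The intervention breaks the incoming arrows to X_5: X_5 = max(X_2, X_1) + 4 no longer applies, and X_5 = 9.
Since X_4 is not a descendant of the intervened variable, it is unaffected.
X_3 = X_1^2 + X_2  [with X_1=3, X_2=4]  = 13
X_4 = 2·X_3 + 2·X_1  [with X_3=13, X_1=3]  = 32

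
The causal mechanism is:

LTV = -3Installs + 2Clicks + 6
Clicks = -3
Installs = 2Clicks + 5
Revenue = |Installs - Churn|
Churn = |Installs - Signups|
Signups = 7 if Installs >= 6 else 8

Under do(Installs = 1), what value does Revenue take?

6

do(Installs=1) replaces the equation Installs = 2Clicks + 5 with the constant Installs = 1.
Signups = 7 if Installs >= 6 else 8  [with Installs=1]  = 8
Churn = |Installs - Signups|  [with Installs=1, Signups=8]  = 7
Revenue = |Installs - Churn|  [with Installs=1, Churn=7]  = 6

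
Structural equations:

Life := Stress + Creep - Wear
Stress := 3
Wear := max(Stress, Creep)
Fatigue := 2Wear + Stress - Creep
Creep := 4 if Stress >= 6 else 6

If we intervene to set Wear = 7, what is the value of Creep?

6

Under do(Wear=7), the mechanism Wear := max(Stress, Creep) is discarded; Wear is fixed at 7.
Since Creep is not a descendant of the intervened variable, it is unaffected.
Creep = 4 if Stress >= 6 else 6  [with Stress=3]  = 6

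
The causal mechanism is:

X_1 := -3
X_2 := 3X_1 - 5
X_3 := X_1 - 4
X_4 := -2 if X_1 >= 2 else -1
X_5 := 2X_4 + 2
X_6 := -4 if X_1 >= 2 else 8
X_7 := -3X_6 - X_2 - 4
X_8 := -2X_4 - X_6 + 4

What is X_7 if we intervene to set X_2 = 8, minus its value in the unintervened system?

Under do(X_2=8), the mechanism X_2 := 3X_1 - 5 is discarded; X_2 is fixed at 8.
X_6 = -4 if X_1 >= 2 else 8  [with X_1=-3]  = 8
X_7 = -3X_6 - X_2 - 4  [with X_6=8, X_2=8]  = -36
Without intervention: X_2 = 3X_1 - 5  [with X_1=-3]  = -14; X_6 = -4 if X_1 >= 2 else 8  [with X_1=-3]  = 8; X_7 = -3X_6 - X_2 - 4  [with X_6=8, X_2=-14]  = -14.
Change = -36 − (-14) = -22.

-22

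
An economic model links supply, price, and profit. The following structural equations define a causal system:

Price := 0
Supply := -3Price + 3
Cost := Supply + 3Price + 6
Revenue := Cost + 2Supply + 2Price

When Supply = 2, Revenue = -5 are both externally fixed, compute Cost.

8

The joint intervention fixes Supply = 2, Revenue = -5, removing each variable's own equation.
Cost = Supply + 3Price + 6  [with Supply=2, Price=0]  = 8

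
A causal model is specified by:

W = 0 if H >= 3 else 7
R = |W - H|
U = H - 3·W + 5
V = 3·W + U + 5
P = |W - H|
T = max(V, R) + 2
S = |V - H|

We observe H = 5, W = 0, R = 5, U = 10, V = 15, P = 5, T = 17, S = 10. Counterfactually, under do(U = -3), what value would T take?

7

The intervention breaks the incoming arrows to U: U = H - 3·W + 5 no longer applies, and U = -3.
W = 0 if H >= 3 else 7  [with H=5]  = 0
R = |W - H|  [with W=0, H=5]  = 5
V = 3·W + U + 5  [with W=0, U=-3]  = 2
T = max(V, R) + 2  [with V=2, R=5]  = 7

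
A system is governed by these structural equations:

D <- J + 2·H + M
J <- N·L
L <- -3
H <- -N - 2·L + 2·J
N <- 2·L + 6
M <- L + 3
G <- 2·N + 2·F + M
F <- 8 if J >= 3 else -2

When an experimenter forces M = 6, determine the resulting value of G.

Intervening sets M = 6 and removes its equation (M <- L + 3).
N = 2·L + 6  [with L=-3]  = 0
J = N·L  [with N=0, L=-3]  = 0
F = 8 if J >= 3 else -2  [with J=0]  = -2
G = 2·N + 2·F + M  [with N=0, F=-2, M=6]  = 2

2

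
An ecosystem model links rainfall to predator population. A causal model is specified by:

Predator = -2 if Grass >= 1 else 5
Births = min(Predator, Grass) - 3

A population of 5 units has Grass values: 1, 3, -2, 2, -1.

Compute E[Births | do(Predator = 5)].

-2.4

Under do(Predator=5), Predator's equation is replaced by Predator=5 for every unit. Per-unit Births: -2, 0, -5, -1, -4. Mean = -2.4.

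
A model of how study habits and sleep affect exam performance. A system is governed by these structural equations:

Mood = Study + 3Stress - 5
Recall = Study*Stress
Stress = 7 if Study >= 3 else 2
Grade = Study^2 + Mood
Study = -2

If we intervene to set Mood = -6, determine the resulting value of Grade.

-2

do(Mood=-6) replaces the equation Mood = Study + 3Stress - 5 with the constant Mood = -6.
Grade = Study^2 + Mood  [with Study=-2, Mood=-6]  = -2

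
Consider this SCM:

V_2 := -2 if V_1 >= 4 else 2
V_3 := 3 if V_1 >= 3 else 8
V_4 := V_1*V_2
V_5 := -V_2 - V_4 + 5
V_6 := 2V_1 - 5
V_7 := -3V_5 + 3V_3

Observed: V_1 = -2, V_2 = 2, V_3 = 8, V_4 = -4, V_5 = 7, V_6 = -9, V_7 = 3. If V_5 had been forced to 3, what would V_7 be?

15

Under do(V_5=3), the mechanism V_5 := -V_2 - V_4 + 5 is discarded; V_5 is fixed at 3.
V_3 = 3 if V_1 >= 3 else 8  [with V_1=-2]  = 8
V_7 = -3V_5 + 3V_3  [with V_5=3, V_3=8]  = 15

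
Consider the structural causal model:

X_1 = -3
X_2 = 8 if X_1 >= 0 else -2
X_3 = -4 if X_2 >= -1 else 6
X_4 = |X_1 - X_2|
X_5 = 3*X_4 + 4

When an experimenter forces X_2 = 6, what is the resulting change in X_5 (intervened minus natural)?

do(X_2=6) replaces the equation X_2 = 8 if X_1 >= 0 else -2 with the constant X_2 = 6.
X_4 = |X_1 - X_2|  [with X_1=-3, X_2=6]  = 9
X_5 = 3*X_4 + 4  [with X_4=9]  = 31
Without intervention: X_2 = 8 if X_1 >= 0 else -2  [with X_1=-3]  = -2; X_4 = |X_1 - X_2|  [with X_1=-3, X_2=-2]  = 1; X_5 = 3*X_4 + 4  [with X_4=1]  = 7.
Change = 31 − 7 = 24.

24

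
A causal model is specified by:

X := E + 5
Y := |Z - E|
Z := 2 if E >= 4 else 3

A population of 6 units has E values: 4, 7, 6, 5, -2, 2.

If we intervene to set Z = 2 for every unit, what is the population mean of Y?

Every unit gets Z=2 under the intervention. Y values become 2, 5, 4, 3, 4, 0; E[Y|do(Z=2)] = 3.

3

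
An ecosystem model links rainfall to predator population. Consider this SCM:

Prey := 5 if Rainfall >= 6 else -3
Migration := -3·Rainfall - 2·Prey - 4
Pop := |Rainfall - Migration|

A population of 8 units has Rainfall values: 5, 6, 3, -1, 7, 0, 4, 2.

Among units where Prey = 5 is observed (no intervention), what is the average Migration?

-33.5

Observing Prey=5 restricts to units where Prey's equation naturally yields 5: Rainfall ∈ {6, 7}. In that subpopulation Migration = -32, -35, mean -33.5.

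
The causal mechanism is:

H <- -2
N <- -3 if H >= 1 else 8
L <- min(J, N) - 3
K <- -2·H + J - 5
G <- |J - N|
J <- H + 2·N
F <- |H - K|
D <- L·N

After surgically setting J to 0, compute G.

The intervention breaks the incoming arrows to J: J <- H + 2·N no longer applies, and J = 0.
N = -3 if H >= 1 else 8  [with H=-2]  = 8
G = |J - N|  [with J=0, N=8]  = 8

8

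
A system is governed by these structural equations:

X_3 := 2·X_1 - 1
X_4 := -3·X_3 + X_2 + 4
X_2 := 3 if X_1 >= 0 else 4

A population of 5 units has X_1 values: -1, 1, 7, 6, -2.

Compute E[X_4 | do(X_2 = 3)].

-3.2

do(X_2=3) breaks X_2's dependence on X_1. With X_2=3 fixed, X_4 across the units is 16, 4, -32, -26, 22, mean -3.2.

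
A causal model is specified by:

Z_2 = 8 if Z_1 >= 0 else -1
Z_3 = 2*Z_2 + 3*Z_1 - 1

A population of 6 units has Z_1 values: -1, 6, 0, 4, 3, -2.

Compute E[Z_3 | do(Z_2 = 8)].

20

Under do(Z_2=8), Z_2's equation is replaced by Z_2=8 for every unit. Per-unit Z_3: 12, 33, 15, 27, 24, 9. Mean = 20.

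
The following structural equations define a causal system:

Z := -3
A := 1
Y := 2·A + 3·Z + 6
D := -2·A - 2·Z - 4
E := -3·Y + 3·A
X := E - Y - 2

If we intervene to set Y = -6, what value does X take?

25

The intervention breaks the incoming arrows to Y: Y := 2·A + 3·Z + 6 no longer applies, and Y = -6.
E = -3·Y + 3·A  [with Y=-6, A=1]  = 21
X = E - Y - 2  [with E=21, Y=-6]  = 25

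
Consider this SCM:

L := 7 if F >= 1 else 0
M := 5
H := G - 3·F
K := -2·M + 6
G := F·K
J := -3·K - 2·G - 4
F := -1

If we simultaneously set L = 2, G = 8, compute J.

Under do(L = 2, G = 8), each intervened variable's structural equation is replaced by its fixed value.
K = -2·M + 6  [with M=5]  = -4
J = -3·K - 2·G - 4  [with K=-4, G=8]  = -8

-8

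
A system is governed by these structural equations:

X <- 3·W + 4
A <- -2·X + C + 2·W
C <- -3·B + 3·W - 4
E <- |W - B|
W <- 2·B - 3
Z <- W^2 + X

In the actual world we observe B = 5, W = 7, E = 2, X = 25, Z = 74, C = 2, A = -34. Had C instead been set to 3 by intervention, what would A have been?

Intervening sets C = 3 and removes its equation (C <- -3·B + 3·W - 4).
W = 2·B - 3  [with B=5]  = 7
X = 3·W + 4  [with W=7]  = 25
A = -2·X + C + 2·W  [with X=25, C=3, W=7]  = -33

-33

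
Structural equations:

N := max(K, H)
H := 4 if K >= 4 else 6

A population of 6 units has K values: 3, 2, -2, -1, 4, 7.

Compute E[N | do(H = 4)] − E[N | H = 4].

Under do(H=4), H's equation is replaced by H=4 for every unit. Per-unit N: 4, 4, 4, 4, 4, 7. Mean = 4.5.
Conditioning on H=4 selects the 2 unit(s) with K ∈ {4, 7}. Their N values: 4, 7. Mean = 5.5.
Difference = 4.5 − 5.5 = -1.

-1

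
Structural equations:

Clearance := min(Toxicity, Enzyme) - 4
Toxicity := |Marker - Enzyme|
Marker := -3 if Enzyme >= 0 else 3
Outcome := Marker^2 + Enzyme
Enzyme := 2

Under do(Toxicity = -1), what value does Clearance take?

The intervention breaks the incoming arrows to Toxicity: Toxicity := |Marker - Enzyme| no longer applies, and Toxicity = -1.
Clearance = min(Toxicity, Enzyme) - 4  [with Toxicity=-1, Enzyme=2]  = -5

-5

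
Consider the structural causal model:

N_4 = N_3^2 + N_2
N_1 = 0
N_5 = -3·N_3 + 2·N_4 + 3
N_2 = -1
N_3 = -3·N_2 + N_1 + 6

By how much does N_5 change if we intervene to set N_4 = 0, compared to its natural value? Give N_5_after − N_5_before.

-160

Intervening sets N_4 = 0 and removes its equation (N_4 = N_3^2 + N_2).
N_3 = -3·N_2 + N_1 + 6  [with N_2=-1, N_1=0]  = 9
N_5 = -3·N_3 + 2·N_4 + 3  [with N_3=9, N_4=0]  = -24
Without intervention: N_3 = -3·N_2 + N_1 + 6  [with N_2=-1, N_1=0]  = 9; N_4 = N_3^2 + N_2  [with N_3=9, N_2=-1]  = 80; N_5 = -3·N_3 + 2·N_4 + 3  [with N_3=9, N_4=80]  = 136.
Change = -24 − 136 = -160.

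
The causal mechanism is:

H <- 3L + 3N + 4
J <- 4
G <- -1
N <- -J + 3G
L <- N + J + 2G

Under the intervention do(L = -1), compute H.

-20

Intervening sets L = -1 and removes its equation (L <- N + J + 2G).
N = -J + 3G  [with J=4, G=-1]  = -7
H = 3L + 3N + 4  [with L=-1, N=-7]  = -20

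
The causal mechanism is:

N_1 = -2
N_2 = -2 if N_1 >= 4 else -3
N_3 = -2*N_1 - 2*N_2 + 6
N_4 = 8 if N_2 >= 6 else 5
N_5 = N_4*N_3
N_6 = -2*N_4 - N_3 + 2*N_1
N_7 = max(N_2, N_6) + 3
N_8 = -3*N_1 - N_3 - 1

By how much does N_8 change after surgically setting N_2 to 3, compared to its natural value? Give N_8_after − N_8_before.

do(N_2=3) replaces the equation N_2 = -2 if N_1 >= 4 else -3 with the constant N_2 = 3.
N_3 = -2*N_1 - 2*N_2 + 6  [with N_1=-2, N_2=3]  = 4
N_8 = -3*N_1 - N_3 - 1  [with N_1=-2, N_3=4]  = 1
Without intervention: N_2 = -2 if N_1 >= 4 else -3  [with N_1=-2]  = -3; N_3 = -2*N_1 - 2*N_2 + 6  [with N_1=-2, N_2=-3]  = 16; N_8 = -3*N_1 - N_3 - 1  [with N_1=-2, N_3=16]  = -11.
Change = 1 − (-11) = 12.

12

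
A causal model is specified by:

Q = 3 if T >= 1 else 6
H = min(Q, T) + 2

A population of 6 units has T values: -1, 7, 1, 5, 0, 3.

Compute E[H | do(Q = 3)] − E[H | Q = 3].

-1

Every unit gets Q=3 under the intervention. H values become 1, 5, 3, 5, 2, 5; E[H|do(Q=3)] = 3.5.
Conditioning on Q=3 selects the 4 unit(s) with T ∈ {7, 1, 5, 3}. Their H values: 5, 3, 5, 5. Mean = 4.5.
Difference = 3.5 − 4.5 = -1.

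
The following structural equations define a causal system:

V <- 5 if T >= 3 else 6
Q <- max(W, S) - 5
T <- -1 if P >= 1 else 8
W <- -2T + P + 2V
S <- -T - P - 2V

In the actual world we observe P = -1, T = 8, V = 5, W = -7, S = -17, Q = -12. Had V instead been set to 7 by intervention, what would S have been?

do(V=7) replaces the equation V <- 5 if T >= 3 else 6 with the constant V = 7.
T = -1 if P >= 1 else 8  [with P=-1]  = 8
S = -T - P - 2V  [with T=8, P=-1, V=7]  = -21

-21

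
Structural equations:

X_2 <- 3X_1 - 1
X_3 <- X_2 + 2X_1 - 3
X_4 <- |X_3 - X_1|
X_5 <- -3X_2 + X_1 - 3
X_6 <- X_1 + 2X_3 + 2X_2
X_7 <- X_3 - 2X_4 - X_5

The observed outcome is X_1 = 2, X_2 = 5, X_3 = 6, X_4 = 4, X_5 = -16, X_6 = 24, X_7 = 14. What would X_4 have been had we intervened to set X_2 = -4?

Under do(X_2=-4), the mechanism X_2 <- 3X_1 - 1 is discarded; X_2 is fixed at -4.
X_3 = X_2 + 2X_1 - 3  [with X_2=-4, X_1=2]  = -3
X_4 = |X_3 - X_1|  [with X_3=-3, X_1=2]  = 5

5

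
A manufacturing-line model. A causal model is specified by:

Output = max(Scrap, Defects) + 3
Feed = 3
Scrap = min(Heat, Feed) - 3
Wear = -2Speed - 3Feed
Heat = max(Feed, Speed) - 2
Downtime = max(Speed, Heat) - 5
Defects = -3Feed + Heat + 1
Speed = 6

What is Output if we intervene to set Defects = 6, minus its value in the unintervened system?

6

Under do(Defects=6), the mechanism Defects = -3Feed + Heat + 1 is discarded; Defects is fixed at 6.
Heat = max(Feed, Speed) - 2  [with Feed=3, Speed=6]  = 4
Scrap = min(Heat, Feed) - 3  [with Heat=4, Feed=3]  = 0
Output = max(Scrap, Defects) + 3  [with Scrap=0, Defects=6]  = 9
Without intervention: Heat = max(Feed, Speed) - 2  [with Feed=3, Speed=6]  = 4; Defects = -3Feed + Heat + 1  [with Feed=3, Heat=4]  = -4; Scrap = min(Heat, Feed) - 3  [with Heat=4, Feed=3]  = 0; Output = max(Scrap, Defects) + 3  [with Scrap=0, Defects=-4]  = 3.
Change = 9 − 3 = 6.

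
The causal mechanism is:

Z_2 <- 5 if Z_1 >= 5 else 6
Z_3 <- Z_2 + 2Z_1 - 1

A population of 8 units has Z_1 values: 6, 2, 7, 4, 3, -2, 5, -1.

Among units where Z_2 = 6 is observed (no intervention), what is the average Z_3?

E[Z_3|Z_2=6] averages over only the 5 units with Z_2=6 (Z_1 = 2, 4, 3, -2, -1): Z_3 = 9, 13, 11, 1, 3, mean 7.4.

7.4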